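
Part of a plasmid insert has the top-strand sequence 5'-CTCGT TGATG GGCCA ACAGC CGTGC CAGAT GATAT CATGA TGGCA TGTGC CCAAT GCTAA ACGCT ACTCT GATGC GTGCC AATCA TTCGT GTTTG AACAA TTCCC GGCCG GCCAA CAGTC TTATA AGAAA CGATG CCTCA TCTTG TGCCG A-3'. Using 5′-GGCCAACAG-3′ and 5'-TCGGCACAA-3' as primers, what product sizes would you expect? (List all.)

The forward primer GGCCAACAG matches the top strand at positions 11–19, 110–118.
The reverse primer's reverse complement is TTGTGCCGA, matching at positions 143–151.
Each forward site pairs with the reverse site to give a product ending at position 151: sizes 141, 42 bp.

141 bp, 42 bp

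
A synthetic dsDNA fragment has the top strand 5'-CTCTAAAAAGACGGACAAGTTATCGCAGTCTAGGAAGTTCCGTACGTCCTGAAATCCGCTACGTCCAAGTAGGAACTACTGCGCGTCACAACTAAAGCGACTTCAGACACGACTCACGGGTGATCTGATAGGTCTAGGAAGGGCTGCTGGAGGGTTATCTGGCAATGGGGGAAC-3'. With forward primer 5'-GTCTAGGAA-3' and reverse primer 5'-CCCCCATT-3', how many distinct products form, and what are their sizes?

Two products: 144 bp, 40 bp

The forward primer GTCTAGGAA matches the top strand at positions 28–36, 132–140.
The reverse primer's reverse complement is AATGGGGG, matching at positions 164–171.
Each forward site pairs with the reverse site to give a product ending at position 171: sizes 144, 40 bp.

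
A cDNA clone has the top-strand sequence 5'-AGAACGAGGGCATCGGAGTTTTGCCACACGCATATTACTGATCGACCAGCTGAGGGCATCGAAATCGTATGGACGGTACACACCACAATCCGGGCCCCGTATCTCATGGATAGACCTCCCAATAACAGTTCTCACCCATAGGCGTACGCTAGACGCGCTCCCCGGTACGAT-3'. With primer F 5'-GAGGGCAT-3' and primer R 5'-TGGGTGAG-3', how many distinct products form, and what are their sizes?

The forward primer GAGGGCAT matches the top strand at positions 6–13, 52–59.
The reverse primer's reverse complement is CTCACCCA, matching at positions 131–138.
Each forward site pairs with the reverse site to give a product ending at position 138: sizes 133, 87 bp.

Two products: 133 bp, 87 bp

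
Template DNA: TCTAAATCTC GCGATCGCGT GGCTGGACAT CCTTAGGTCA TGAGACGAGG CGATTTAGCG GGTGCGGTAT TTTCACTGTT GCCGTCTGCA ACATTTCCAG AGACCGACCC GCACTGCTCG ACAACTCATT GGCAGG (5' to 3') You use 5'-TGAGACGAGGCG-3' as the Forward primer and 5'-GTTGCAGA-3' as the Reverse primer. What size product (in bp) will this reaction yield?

52 bp

Forward primer TGAGACGAGGCG is found on the top strand at positions 41–52.
Taking the reverse complement of GTTGCAGA gives TCTGCAAC, found at positions 85–92 on the template; the primer anneals here to the top strand with its 3' end pointing upstream.
The product runs from position 41 to position 92, so its length is 92 − 41 + 1 = 52 bp.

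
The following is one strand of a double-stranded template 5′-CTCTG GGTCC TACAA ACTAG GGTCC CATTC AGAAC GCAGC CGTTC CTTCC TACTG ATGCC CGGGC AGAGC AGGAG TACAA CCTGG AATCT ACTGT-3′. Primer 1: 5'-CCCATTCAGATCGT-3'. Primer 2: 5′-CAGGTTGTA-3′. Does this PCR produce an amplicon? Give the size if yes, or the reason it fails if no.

No product — primer 1 has no binding site in the template.

Primer 1 (CCCATTCAGATCGT) does not match the top strand, and its reverse complement ACGATCTGAATGGG does not match either.
With no annealing site for primer 1, no amplification occurs.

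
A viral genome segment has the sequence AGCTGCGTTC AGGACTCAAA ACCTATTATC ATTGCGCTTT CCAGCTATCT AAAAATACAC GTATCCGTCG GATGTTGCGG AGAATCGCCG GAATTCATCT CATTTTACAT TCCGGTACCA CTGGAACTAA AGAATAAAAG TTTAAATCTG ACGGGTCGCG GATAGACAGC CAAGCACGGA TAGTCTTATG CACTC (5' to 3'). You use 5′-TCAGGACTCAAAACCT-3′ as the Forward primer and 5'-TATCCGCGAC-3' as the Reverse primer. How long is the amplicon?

156 bp

The forward primer matches the template at positions 9–24.
The reverse primer's reverse complement is GTCGCGGATA, which matches the template at positions 155–164.
Amplicon spans positions 9–164: 156 bp.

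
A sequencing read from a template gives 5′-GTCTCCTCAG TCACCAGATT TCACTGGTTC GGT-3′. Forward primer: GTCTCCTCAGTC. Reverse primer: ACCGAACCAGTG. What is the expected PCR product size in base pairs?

Forward primer GTCTCCTCAGTC is found on the top strand at positions 1–12.
The reverse primer's reverse complement is CACTGGTTCGGT, which matches the template at positions 22–33.
The product runs from position 1 to position 33, so its length is 33 − 1 + 1 = 33 bp.

33 bp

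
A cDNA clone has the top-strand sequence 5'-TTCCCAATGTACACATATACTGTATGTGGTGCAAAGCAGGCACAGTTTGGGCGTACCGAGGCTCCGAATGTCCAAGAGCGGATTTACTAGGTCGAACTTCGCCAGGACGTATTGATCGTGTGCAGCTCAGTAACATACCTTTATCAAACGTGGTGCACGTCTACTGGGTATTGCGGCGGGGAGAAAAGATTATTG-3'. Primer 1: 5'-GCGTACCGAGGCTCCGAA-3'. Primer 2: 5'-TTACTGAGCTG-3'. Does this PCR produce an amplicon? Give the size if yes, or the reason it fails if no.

Yes — an 83 bp product.

Primer 1 (GCGTACCGAGGCTCCGAA) matches the top strand at positions 51–68; it acts as a forward primer.
Primer 2's reverse complement is CAGCTCAGTAA, matching the top strand at positions 123–133; it acts as a reverse primer.
The 3' ends face each other across positions 51–133, giving an 83 bp product.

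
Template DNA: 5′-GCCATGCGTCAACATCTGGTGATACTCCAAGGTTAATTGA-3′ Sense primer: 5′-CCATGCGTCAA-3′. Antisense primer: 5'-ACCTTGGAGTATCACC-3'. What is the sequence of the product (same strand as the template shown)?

5'-CCATGCGTCAACATCTGGTGATACTCCAAGGT-3'

Forward primer CCATGCGTCAA is found on the top strand at positions 2–12.
Taking the reverse complement of ACCTTGGAGTATCACC gives GGTGATACTCCAAGGT, found at positions 18–33 on the template; the primer anneals here to the top strand with its 3' end pointing upstream.
The product is the template from position 2 through 33 (32 bp).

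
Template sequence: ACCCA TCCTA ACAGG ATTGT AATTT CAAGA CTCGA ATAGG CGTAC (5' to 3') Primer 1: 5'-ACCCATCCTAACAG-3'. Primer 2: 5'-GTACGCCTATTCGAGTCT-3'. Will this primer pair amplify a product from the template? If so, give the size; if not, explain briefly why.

Primer 1 (ACCCATCCTAACAG) matches the top strand at positions 1–14; it acts as a forward primer.
Primer 2's reverse complement is AGACTCGAATAGGCGTAC, matching the top strand at positions 28–45; it acts as a reverse primer.
The 3' ends face each other across positions 1–45, giving a 45 bp product.

Yes — a 45 bp product.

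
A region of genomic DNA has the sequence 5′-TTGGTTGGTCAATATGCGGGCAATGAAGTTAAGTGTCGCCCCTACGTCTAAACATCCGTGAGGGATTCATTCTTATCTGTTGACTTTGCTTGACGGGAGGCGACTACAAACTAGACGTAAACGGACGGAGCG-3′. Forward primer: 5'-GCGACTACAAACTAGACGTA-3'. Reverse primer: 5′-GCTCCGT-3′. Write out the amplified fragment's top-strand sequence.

5'-GCGACTACAAACTAGACGTAAACGGACGGAGC-3'

The forward primer matches the template at positions 100–119.
The reverse primer's reverse complement is ACGGAGC, which matches the template at positions 125–131.
The product is the template from position 100 through 131 (32 bp).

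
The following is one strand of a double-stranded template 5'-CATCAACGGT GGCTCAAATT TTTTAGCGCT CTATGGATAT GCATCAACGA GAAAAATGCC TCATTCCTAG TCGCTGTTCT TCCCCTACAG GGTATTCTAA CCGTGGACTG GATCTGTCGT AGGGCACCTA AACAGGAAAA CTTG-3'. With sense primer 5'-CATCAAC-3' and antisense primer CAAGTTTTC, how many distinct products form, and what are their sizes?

Two products: 144 bp, 103 bp

The forward primer CATCAAC matches the top strand at positions 1–7, 42–48.
The reverse primer's reverse complement is GAAAACTTG, matching at positions 136–144.
Each forward site pairs with the reverse site to give a product ending at position 144: sizes 144, 103 bp.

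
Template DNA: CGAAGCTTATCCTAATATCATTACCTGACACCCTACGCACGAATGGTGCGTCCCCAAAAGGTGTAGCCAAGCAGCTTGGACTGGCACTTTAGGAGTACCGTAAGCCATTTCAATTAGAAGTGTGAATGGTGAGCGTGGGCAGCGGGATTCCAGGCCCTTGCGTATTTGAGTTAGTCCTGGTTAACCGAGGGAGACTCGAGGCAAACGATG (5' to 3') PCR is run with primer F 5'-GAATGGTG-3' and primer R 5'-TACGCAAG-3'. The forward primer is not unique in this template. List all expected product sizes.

124 bp, 41 bp

The forward primer GAATGGTG matches the top strand at positions 41–48, 124–131.
The reverse primer's reverse complement is CTTGCGTA, matching at positions 157–164.
Each forward site pairs with the reverse site to give a product ending at position 164: sizes 124, 41 bp.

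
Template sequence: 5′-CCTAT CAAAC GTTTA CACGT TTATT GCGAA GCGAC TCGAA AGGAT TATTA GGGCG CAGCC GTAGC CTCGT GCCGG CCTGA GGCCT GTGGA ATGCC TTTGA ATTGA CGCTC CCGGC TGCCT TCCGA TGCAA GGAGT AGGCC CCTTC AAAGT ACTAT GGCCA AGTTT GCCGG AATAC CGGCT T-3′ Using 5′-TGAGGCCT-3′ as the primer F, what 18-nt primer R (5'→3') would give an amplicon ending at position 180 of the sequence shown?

5'-AGCCGGTATTCCGGCAAA-3'

The forward primer binds at positions 78–85; the product's 3' end on the top strand is position 180.
The reverse primer anneals to the top strand over positions 163–180, i.e. to TTTGCCGGAATACCGGCT.
Its sequence written 5'→3' is the reverse complement: AGCCGGTATTCCGGCAAA.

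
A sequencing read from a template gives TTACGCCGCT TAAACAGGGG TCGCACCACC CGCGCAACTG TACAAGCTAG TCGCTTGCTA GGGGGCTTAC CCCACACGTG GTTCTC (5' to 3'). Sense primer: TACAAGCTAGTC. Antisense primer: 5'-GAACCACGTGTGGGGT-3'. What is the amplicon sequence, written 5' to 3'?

5'-TACAAGCTAGTCGCTTGCTAGGGGGCTTACCCCACACGTGGTTC-3'

The forward primer matches the template at positions 41–52.
Taking the reverse complement of GAACCACGTGTGGGGT gives ACCCCACACGTGGTTC, found at positions 69–84 on the template; the primer anneals here to the top strand with its 3' end pointing upstream.
The product is the template from position 41 through 84 (44 bp).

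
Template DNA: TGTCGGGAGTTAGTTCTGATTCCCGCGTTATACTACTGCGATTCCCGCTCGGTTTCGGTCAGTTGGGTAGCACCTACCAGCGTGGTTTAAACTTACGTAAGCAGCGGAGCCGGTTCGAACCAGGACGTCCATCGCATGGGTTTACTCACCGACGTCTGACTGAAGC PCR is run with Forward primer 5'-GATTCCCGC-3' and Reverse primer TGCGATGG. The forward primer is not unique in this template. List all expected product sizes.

119 bp, 97 bp

The forward primer GATTCCCGC matches the top strand at positions 18–26, 40–48.
The reverse primer's reverse complement is CCATCGCA, matching at positions 129–136.
Each forward site pairs with the reverse site to give a product ending at position 136: sizes 119, 97 bp.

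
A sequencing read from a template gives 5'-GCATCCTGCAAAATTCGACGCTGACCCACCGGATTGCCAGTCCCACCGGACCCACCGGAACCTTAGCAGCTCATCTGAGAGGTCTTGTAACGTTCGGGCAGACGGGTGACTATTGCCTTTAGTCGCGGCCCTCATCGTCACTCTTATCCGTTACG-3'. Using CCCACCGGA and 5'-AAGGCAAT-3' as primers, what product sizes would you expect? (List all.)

95 bp, 78 bp, 69 bp

The forward primer CCCACCGGA matches the top strand at positions 25–33, 42–50, 51–59.
The reverse primer's reverse complement is ATTGCCTT, matching at positions 112–119.
Each forward site pairs with the reverse site to give a product ending at position 119: sizes 95, 78, 69 bp.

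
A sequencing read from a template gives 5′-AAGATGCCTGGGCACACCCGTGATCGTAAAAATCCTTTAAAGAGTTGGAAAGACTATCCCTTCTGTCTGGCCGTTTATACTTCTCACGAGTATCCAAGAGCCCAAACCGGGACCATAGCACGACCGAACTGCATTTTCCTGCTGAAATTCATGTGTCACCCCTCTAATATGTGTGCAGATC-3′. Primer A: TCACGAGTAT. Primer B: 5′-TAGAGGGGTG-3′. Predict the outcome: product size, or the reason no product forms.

Primer A (TCACGAGTAT) matches the top strand at positions 84–93; it acts as a forward primer.
Primer B's reverse complement is CACCCCTCTA, matching the top strand at positions 157–166; it acts as a reverse primer.
The 3' ends face each other across positions 84–166, giving an 83 bp product.

Yes — an 83 bp product.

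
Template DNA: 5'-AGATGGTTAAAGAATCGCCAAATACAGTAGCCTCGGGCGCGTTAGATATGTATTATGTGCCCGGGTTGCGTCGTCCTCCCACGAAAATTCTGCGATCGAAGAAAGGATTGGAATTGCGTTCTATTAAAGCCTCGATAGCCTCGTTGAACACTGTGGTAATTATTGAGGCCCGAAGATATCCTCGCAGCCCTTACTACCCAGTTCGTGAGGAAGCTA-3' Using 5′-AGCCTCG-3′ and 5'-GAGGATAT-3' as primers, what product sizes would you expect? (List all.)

The forward primer AGCCTCG matches the top strand at positions 29–35, 128–134, 137–143.
The reverse primer's reverse complement is ATATCCTC, matching at positions 176–183.
Each forward site pairs with the reverse site to give a product ending at position 183: sizes 155, 56, 47 bp.

155 bp, 56 bp, 47 bp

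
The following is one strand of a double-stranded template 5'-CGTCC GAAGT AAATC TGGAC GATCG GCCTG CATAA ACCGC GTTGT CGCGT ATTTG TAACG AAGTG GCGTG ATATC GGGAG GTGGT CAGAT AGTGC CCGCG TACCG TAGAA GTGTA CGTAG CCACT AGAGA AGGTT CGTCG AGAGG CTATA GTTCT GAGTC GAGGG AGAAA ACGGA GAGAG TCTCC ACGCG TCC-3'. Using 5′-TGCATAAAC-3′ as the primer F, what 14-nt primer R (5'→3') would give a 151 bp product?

The forward primer binds at positions 29–37, so a 151 bp product ends at position 29 + 151 − 1 = 179.
The reverse primer anneals to the top strand over positions 166–179, i.e. to AGAAAACGGAGAGA.
Its sequence written 5'→3' is the reverse complement: TCTCTCCGTTTTCT.

5'-TCTCTCCGTTTTCT-3'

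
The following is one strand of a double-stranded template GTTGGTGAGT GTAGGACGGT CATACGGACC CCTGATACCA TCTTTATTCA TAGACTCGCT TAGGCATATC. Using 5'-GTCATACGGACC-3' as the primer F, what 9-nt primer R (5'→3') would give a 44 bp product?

The forward primer binds at positions 19–30, so a 44 bp product ends at position 19 + 44 − 1 = 62.
The reverse primer anneals to the top strand over positions 54–62, i.e. to ACTCGCTTA.
Its sequence written 5'→3' is the reverse complement: TAAGCGAGT.

5'-TAAGCGAGT-3'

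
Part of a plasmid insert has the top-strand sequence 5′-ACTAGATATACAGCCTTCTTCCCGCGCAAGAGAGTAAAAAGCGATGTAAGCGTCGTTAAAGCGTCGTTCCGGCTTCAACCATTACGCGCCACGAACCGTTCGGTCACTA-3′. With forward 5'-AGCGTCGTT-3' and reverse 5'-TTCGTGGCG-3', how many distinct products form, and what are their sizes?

The forward primer AGCGTCGTT matches the top strand at positions 49–57, 60–68.
The reverse primer's reverse complement is CGCCACGAA, matching at positions 87–95.
Each forward site pairs with the reverse site to give a product ending at position 95: sizes 47, 36 bp.

Two products: 47 bp, 36 bp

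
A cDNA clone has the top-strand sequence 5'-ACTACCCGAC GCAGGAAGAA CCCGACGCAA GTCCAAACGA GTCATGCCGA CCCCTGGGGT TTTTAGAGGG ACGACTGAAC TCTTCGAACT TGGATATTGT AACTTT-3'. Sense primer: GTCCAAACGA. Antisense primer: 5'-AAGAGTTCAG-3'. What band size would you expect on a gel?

Scanning the template, GTCCAAACGA occurs at positions 31–40; this primer anneals to the bottom strand there with its 3' end pointing downstream.
Reverse complement of the reverse primer: CTGAACTCTT. This occurs on the top strand at positions 75–84.
The product runs from position 31 to position 84, so its length is 84 − 31 + 1 = 54 bp.

54 bp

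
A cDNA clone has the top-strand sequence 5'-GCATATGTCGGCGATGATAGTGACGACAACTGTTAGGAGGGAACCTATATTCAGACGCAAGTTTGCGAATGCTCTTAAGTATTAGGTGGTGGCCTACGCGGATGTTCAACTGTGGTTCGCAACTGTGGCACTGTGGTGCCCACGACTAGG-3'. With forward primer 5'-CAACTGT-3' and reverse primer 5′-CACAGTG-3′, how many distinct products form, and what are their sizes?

The forward primer CAACTGT matches the top strand at positions 27–33, 107–113, 120–126.
The reverse primer's reverse complement is CACTGTG, matching at positions 129–135.
Each forward site pairs with the reverse site to give a product ending at position 135: sizes 109, 29, 16 bp.

Three products: 109 bp, 29 bp, 16 bp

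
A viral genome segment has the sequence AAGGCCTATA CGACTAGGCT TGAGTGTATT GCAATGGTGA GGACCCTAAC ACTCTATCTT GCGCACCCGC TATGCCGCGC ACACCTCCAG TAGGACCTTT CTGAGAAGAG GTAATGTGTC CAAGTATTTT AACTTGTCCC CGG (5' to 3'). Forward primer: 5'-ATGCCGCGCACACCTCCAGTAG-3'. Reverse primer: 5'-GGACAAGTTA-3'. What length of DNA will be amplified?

68 bp

Scanning the template, ATGCCGCGCACACCTCCAGTAG occurs at positions 72–93; this primer anneals to the bottom strand there with its 3' end pointing downstream.
Reverse complement of the reverse primer: TAACTTGTCC. This occurs on the top strand at positions 130–139.
Amplicon spans positions 72–139: 68 bp.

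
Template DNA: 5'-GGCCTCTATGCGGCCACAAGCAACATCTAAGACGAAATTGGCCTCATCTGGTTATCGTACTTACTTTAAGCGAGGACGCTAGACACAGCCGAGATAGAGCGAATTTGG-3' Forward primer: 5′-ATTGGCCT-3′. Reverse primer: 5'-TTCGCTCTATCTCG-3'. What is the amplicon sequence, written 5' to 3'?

5'-ATTGGCCTCATCTGGTTATCGTACTTACTTTAAGCGAGGACGCTAGACACAGCCGAGATAGAGCGAA-3'

Forward primer ATTGGCCT is found on the top strand at positions 37–44.
Reverse complement of the reverse primer: CGAGATAGAGCGAA. This occurs on the top strand at positions 90–103.
The product is the template from position 37 through 103 (67 bp).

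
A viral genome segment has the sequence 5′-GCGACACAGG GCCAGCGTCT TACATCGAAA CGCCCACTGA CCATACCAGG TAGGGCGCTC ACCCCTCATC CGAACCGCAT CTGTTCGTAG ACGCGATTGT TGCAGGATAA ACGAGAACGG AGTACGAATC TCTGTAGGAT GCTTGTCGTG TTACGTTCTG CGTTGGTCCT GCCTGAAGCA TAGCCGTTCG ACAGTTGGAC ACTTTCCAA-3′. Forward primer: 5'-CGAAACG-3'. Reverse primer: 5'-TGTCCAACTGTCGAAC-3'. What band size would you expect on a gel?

The forward primer matches the template at positions 26–32.
The reverse primer's reverse complement is GTTCGACAGTTGGACA, which matches the template at positions 186–201.
Amplicon spans positions 26–201: 176 bp.

176 bp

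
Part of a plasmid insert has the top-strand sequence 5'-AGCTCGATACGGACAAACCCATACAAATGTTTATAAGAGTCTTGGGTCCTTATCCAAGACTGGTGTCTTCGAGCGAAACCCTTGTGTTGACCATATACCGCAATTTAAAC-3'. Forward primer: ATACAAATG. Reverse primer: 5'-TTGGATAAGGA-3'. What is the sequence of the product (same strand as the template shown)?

The forward primer matches the template at positions 21–29.
Taking the reverse complement of TTGGATAAGGA gives TCCTTATCCAA, found at positions 47–57 on the template; the primer anneals here to the top strand with its 3' end pointing upstream.
The product is the template from position 21 through 57 (37 bp).

5'-ATACAAATGTTTATAAGAGTCTTGGGTCCTTATCCAA-3'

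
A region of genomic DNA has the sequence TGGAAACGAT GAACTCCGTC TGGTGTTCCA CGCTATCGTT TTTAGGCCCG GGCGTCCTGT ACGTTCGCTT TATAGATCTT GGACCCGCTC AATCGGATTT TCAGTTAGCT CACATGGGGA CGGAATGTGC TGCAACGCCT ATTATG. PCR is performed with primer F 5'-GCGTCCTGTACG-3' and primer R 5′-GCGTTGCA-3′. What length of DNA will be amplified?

Forward primer GCGTCCTGTACG is found on the top strand at positions 52–63.
Reverse complement of the reverse primer: TGCAACGC. This occurs on the top strand at positions 131–138.
Amplicon spans positions 52–138: 87 bp.

87 bp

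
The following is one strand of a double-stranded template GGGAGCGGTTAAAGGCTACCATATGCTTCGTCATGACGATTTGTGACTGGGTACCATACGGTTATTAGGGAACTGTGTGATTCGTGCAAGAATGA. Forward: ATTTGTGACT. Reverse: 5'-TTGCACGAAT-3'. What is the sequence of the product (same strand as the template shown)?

5'-ATTTGTGACTGGGTACCATACGGTTATTAGGGAACTGTGTGATTCGTGCAA-3'

Scanning the template, ATTTGTGACT occurs at positions 39–48; this primer anneals to the bottom strand there with its 3' end pointing downstream.
Reverse complement of the reverse primer: ATTCGTGCAA. This occurs on the top strand at positions 80–89.
The product is the template from position 39 through 89 (51 bp).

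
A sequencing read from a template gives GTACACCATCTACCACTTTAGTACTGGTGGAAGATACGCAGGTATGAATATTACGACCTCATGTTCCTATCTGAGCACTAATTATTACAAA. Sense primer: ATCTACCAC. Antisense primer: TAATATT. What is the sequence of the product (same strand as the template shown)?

5'-ATCTACCACTTTAGTACTGGTGGAAGATACGCAGGTATGAATATTA-3'

Scanning the template, ATCTACCAC occurs at positions 8–16; this primer anneals to the bottom strand there with its 3' end pointing downstream.
The reverse primer's reverse complement is AATATTA, which matches the template at positions 47–53.
The product is the template from position 8 through 53 (46 bp).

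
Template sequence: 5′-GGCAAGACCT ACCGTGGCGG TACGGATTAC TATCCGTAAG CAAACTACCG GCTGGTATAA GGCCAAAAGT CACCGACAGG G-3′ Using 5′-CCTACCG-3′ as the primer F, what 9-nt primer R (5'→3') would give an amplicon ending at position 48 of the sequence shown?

The forward primer binds at positions 8–14; the product's 3' end on the top strand is position 48.
The reverse primer anneals to the top strand over positions 40–48, i.e. to GCAAACTAC.
Its sequence written 5'→3' is the reverse complement: GTAGTTTGC.

5'-GTAGTTTGC-3'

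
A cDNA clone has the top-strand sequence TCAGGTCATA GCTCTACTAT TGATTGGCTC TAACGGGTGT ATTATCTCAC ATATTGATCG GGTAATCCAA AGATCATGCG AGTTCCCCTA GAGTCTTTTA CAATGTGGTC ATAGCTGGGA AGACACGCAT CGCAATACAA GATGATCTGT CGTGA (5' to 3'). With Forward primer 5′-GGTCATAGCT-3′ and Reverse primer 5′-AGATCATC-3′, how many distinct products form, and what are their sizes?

Two products: 145 bp, 42 bp

The forward primer GGTCATAGCT matches the top strand at positions 4–13, 107–116.
The reverse primer's reverse complement is GATGATCT, matching at positions 141–148.
Each forward site pairs with the reverse site to give a product ending at position 148: sizes 145, 42 bp.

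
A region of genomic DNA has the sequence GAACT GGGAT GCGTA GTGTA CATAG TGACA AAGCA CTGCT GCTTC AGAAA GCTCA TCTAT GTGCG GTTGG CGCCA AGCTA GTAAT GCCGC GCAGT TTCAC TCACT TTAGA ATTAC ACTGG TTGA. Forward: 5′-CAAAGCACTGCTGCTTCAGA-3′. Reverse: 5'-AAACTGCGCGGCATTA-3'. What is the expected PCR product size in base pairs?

Forward primer CAAAGCACTGCTGCTTCAGA is found on the top strand at positions 29–48.
Reverse complement of the reverse primer: TAATGCCGCGCAGTTT. This occurs on the top strand at positions 82–97.
The product runs from position 29 to position 97, so its length is 97 − 29 + 1 = 69 bp.

69 bp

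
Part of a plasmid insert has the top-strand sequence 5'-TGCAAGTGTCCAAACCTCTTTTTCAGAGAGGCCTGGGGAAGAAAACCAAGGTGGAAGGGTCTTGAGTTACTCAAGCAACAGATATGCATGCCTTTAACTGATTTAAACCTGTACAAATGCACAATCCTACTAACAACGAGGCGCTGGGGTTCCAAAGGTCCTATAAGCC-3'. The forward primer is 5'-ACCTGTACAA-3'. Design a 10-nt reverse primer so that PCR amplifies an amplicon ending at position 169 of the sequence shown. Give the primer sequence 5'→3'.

5'-GGCTTATAGG-3'

The forward primer binds at positions 107–116; the product's 3' end on the top strand is position 169.
The reverse primer anneals to the top strand over positions 160–169, i.e. to CCTATAAGCC.
Its sequence written 5'→3' is the reverse complement: GGCTTATAGG.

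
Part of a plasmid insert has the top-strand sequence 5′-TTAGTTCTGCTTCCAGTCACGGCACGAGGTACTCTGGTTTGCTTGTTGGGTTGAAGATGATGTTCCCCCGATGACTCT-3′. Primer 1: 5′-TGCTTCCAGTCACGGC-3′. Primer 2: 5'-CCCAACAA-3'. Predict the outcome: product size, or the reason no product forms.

Primer 1 (TGCTTCCAGTCACGGC) matches the top strand at positions 8–23; it acts as a forward primer.
Primer 2's reverse complement is TTGTTGGG, matching the top strand at positions 43–50; it acts as a reverse primer.
The 3' ends face each other across positions 8–50, giving a 43 bp product.

Yes — a 43 bp product.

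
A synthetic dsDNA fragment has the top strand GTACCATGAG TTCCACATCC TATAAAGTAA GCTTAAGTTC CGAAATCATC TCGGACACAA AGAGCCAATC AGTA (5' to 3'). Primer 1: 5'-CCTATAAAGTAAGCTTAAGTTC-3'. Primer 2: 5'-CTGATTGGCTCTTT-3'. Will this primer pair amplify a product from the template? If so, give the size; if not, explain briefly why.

Yes — a 54 bp product.

Primer 1 (CCTATAAAGTAAGCTTAAGTTC) matches the top strand at positions 19–40; it acts as a forward primer.
Primer 2's reverse complement is AAAGAGCCAATCAG, matching the top strand at positions 59–72; it acts as a reverse primer.
The 3' ends face each other across positions 19–72, giving a 54 bp product.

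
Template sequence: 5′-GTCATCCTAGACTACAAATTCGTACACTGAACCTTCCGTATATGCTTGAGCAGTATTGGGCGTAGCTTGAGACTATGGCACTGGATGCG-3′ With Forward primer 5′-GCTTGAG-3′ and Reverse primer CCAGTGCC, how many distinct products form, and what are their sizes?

Two products: 41 bp, 20 bp

The forward primer GCTTGAG matches the top strand at positions 44–50, 65–71.
The reverse primer's reverse complement is GGCACTGG, matching at positions 77–84.
Each forward site pairs with the reverse site to give a product ending at position 84: sizes 41, 20 bp.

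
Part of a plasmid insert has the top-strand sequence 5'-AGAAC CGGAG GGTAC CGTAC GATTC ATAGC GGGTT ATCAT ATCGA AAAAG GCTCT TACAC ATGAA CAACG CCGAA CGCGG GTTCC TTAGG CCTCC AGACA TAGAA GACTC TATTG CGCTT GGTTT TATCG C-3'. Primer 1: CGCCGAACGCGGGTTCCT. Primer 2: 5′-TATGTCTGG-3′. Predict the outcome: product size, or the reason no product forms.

Yes — a 34 bp product.

Primer 1 (CGCCGAACGCGGGTTCCT) matches the top strand at positions 69–86; it acts as a forward primer.
Primer 2's reverse complement is CCAGACATA, matching the top strand at positions 94–102; it acts as a reverse primer.
The 3' ends face each other across positions 69–102, giving a 34 bp product.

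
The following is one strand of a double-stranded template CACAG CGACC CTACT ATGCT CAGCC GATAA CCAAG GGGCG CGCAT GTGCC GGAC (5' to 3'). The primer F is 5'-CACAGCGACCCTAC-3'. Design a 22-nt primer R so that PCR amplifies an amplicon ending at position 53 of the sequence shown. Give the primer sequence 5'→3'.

The forward primer binds at positions 1–14; the product's 3' end on the top strand is position 53.
The reverse primer anneals to the top strand over positions 32–53, i.e. to CAAGGGGCGCGCATGTGCCGGA.
Its sequence written 5'→3' is the reverse complement: TCCGGCACATGCGCGCCCCTTG.

5'-TCCGGCACATGCGCGCCCCTTG-3'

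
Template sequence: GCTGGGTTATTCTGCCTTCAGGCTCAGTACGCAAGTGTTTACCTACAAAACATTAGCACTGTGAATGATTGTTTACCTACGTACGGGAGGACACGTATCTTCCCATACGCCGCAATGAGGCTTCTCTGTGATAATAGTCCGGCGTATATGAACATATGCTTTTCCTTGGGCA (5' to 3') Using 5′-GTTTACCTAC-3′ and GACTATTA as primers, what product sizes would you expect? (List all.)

103 bp, 69 bp

The forward primer GTTTACCTAC matches the top strand at positions 37–46, 71–80.
The reverse primer's reverse complement is TAATAGTC, matching at positions 132–139.
Each forward site pairs with the reverse site to give a product ending at position 139: sizes 103, 69 bp.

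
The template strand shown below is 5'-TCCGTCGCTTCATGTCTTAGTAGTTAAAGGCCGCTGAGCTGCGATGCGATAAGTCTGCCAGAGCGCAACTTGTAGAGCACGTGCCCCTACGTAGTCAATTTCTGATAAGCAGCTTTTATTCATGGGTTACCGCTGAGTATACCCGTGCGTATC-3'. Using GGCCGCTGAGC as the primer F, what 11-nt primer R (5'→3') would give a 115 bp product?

The forward primer binds at positions 29–39, so a 115 bp product ends at position 29 + 115 − 1 = 143.
The reverse primer anneals to the top strand over positions 133–143, i.e. to CTGAGTATACC.
Its sequence written 5'→3' is the reverse complement: GGTATACTCAG.

5'-GGTATACTCAG-3'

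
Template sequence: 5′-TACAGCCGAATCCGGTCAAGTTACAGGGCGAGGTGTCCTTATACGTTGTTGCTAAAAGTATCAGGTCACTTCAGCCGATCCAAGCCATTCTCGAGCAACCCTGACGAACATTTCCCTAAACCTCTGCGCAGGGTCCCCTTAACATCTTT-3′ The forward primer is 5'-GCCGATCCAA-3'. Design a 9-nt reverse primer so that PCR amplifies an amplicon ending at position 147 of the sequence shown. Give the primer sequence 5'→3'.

The forward primer binds at positions 74–83; the product's 3' end on the top strand is position 147.
The reverse primer anneals to the top strand over positions 139–147, i.e. to TTAACATCT.
Its sequence written 5'→3' is the reverse complement: AGATGTTAA.

5'-AGATGTTAA-3'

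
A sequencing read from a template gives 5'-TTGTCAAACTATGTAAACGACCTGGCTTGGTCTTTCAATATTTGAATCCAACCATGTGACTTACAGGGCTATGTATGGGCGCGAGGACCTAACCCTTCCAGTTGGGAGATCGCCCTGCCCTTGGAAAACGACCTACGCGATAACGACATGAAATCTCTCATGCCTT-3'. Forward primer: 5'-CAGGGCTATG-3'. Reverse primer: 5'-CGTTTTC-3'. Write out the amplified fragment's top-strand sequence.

Scanning the template, CAGGGCTATG occurs at positions 64–73; this primer anneals to the bottom strand there with its 3' end pointing downstream.
The reverse primer's reverse complement is GAAAACG, which matches the template at positions 124–130.
The product is the template from position 64 through 130 (67 bp).

5'-CAGGGCTATGTATGGGCGCGAGGACCTAACCCTTCCAGTTGGGAGATCGCCCTGCCCTTGGAAAACG-3'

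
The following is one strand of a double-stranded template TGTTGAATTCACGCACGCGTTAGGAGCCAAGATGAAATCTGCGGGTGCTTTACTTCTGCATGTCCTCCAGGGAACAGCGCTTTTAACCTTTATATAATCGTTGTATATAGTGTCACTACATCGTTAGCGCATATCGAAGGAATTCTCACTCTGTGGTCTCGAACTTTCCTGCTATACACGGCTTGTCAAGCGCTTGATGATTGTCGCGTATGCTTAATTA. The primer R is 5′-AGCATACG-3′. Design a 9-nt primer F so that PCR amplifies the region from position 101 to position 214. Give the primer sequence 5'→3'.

5'-TTGTATATA-3'

The reverse primer's reverse complement CGTATGCT matches the template at positions 207–214; the product starts at position 101.
The forward primer is identical to the top strand over positions 101–109: TTGTATATA.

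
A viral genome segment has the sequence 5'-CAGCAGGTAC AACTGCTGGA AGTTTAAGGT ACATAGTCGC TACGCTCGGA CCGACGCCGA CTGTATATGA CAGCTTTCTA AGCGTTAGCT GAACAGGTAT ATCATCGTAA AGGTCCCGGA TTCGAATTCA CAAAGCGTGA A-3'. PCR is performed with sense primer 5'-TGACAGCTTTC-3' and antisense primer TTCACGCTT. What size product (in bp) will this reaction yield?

74 bp

Forward primer TGACAGCTTTC is found on the top strand at positions 68–78.
Reverse complement of the reverse primer: AAGCGTGAA. This occurs on the top strand at positions 133–141.
The product runs from position 68 to position 141, so its length is 141 − 68 + 1 = 74 bp.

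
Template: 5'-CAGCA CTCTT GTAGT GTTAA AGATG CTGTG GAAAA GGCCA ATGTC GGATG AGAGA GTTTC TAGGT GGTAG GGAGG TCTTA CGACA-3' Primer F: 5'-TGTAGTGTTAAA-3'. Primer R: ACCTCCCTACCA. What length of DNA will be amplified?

Scanning the template, TGTAGTGTTAAA occurs at positions 10–21; this primer anneals to the bottom strand there with its 3' end pointing downstream.
Taking the reverse complement of ACCTCCCTACCA gives TGGTAGGGAGGT, found at positions 65–76 on the template; the primer anneals here to the top strand with its 3' end pointing upstream.
Product length = (reverse-primer end) − (forward-primer start) + 1 = 76 − 10 + 1 = 67 bp.

67 bp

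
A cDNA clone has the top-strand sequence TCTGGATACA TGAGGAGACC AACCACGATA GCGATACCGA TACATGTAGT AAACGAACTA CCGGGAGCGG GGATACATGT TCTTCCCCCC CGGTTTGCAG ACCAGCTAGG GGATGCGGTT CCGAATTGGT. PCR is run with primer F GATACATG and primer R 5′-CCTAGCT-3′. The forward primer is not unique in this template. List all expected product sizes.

106 bp, 72 bp, 39 bp

The forward primer GATACATG matches the top strand at positions 5–12, 39–46, 72–79.
The reverse primer's reverse complement is AGCTAGG, matching at positions 104–110.
Each forward site pairs with the reverse site to give a product ending at position 110: sizes 106, 72, 39 bp.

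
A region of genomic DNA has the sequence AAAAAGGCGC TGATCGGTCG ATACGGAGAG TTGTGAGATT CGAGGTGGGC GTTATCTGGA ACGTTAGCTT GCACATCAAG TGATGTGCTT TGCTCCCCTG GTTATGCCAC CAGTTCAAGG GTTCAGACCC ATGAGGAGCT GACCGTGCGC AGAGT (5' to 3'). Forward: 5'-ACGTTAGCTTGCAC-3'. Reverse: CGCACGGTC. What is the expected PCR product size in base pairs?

The forward primer matches the template at positions 61–74.
The reverse primer's reverse complement is GACCGTGCG, which matches the template at positions 141–149.
Amplicon spans positions 61–149: 89 bp.

89 bp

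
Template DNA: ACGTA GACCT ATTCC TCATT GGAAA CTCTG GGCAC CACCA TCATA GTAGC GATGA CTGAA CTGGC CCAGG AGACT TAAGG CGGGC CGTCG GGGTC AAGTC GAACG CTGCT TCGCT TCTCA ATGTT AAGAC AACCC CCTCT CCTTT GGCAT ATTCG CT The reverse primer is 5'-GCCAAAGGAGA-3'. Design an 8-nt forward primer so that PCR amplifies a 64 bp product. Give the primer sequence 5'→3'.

5'-CCGTCGGG-3'

The reverse primer's reverse complement TCTCCTTTGGC matches the template at positions 138–148, so the product ends at position 148.
A 64 bp product then starts at position 148 − 64 + 1 = 85.
The forward primer is identical to the top strand there: CCGTCGGG.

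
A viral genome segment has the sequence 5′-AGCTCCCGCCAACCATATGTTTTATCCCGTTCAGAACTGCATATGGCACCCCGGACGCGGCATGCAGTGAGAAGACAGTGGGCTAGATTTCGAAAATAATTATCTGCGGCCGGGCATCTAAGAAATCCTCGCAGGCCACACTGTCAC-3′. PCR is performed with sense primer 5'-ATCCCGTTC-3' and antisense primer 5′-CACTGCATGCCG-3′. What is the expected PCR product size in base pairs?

Forward primer ATCCCGTTC is found on the top strand at positions 24–32.
Reverse complement of the reverse primer: CGGCATGCAGTG. This occurs on the top strand at positions 58–69.
Amplicon spans positions 24–69: 46 bp.

46 bp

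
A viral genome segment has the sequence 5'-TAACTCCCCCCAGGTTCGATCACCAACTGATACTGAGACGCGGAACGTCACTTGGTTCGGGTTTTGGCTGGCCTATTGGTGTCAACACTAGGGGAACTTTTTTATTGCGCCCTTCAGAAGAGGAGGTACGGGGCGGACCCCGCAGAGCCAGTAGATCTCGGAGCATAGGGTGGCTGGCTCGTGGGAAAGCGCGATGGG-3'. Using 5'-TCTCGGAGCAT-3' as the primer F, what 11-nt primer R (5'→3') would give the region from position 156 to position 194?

5'-TCGCGCTTTCC-3'

The product's 3' end on the top strand is position 194.
The reverse primer anneals to the top strand over positions 184–194, i.e. to GGAAAGCGCGA.
Its sequence written 5'→3' is the reverse complement: TCGCGCTTTCC.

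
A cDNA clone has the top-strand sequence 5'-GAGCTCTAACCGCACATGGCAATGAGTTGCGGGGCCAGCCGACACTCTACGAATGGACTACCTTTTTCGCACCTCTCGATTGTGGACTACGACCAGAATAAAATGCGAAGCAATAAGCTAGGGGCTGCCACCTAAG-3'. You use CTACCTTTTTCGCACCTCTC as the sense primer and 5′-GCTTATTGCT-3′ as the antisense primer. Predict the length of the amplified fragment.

61 bp

The forward primer matches the template at positions 58–77.
The reverse primer's reverse complement is AGCAATAAGC, which matches the template at positions 109–118.
Product length = (reverse-primer end) − (forward-primer start) + 1 = 118 − 58 + 1 = 61 bp.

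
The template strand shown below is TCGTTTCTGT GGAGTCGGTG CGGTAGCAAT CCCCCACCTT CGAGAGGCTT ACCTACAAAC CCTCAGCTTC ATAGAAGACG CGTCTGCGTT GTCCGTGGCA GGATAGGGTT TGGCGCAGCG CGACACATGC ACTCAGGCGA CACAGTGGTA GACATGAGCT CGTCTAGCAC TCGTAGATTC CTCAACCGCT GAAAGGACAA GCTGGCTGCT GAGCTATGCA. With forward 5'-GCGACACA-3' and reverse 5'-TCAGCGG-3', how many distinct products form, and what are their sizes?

The forward primer GCGACACA matches the top strand at positions 120–127, 137–144.
The reverse primer's reverse complement is CCGCTGA, matching at positions 186–192.
Each forward site pairs with the reverse site to give a product ending at position 192: sizes 73, 56 bp.

Two products: 73 bp, 56 bp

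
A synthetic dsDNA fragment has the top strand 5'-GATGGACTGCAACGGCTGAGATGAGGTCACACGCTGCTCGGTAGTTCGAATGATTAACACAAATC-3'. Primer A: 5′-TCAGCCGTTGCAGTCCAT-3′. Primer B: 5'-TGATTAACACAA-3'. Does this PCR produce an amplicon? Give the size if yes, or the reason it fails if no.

Primer A (TCAGCCGTTGCAGTCCAT) has reverse complement ATGGACTGCAACGGCTGA, which matches the top strand at positions 2–19; primer A anneals to the top strand there with its 3' end pointing upstream toward position 2.
Primer B (TGATTAACACAA) matches the top strand directly at positions 51–62; it anneals to the bottom strand with its 3' end pointing downstream toward position 62.
The 3' ends diverge (primer A extends toward position 1, primer B toward position 65), so the primers never converge on a shared product.

No product — the primers' 3' ends point away from each other.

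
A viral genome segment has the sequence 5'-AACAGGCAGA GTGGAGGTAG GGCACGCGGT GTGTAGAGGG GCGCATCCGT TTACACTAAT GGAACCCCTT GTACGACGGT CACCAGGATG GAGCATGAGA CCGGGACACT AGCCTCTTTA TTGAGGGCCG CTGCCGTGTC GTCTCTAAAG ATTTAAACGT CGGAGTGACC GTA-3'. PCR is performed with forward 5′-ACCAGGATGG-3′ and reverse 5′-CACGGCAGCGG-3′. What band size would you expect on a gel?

Forward primer ACCAGGATGG is found on the top strand at positions 82–91.
Reverse complement of the reverse primer: CCGCTGCCGTG. This occurs on the top strand at positions 128–138.
Amplicon spans positions 82–138: 57 bp.

57 bp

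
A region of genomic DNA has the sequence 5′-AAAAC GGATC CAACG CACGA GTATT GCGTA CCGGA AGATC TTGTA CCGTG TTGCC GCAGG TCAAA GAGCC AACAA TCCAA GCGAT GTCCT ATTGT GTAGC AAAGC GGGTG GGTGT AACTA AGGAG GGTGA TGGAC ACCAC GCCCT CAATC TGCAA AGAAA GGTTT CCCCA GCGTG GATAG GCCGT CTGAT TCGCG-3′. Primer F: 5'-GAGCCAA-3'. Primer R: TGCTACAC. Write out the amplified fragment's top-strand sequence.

5'-GAGCCAACAATCCAAGCGATGTCCTATTGTGTAGCA-3'

Forward primer GAGCCAA is found on the top strand at positions 66–72.
Reverse complement of the reverse primer: GTGTAGCA. This occurs on the top strand at positions 94–101.
The product is the template from position 66 through 101 (36 bp).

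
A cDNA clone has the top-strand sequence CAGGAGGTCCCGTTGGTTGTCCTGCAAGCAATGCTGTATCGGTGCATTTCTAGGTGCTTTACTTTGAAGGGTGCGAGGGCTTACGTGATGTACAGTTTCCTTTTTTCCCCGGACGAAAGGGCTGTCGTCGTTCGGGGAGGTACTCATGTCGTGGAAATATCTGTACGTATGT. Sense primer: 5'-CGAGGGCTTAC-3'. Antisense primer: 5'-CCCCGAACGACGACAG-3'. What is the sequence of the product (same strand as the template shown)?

Scanning the template, CGAGGGCTTAC occurs at positions 74–84; this primer anneals to the bottom strand there with its 3' end pointing downstream.
Taking the reverse complement of CCCCGAACGACGACAG gives CTGTCGTCGTTCGGGG, found at positions 122–137 on the template; the primer anneals here to the top strand with its 3' end pointing upstream.
The product is the template from position 74 through 137 (64 bp).

5'-CGAGGGCTTACGTGATGTACAGTTTCCTTTTTTCCCCGGACGAAAGGGCTGTCGTCGTTCGGGG-3'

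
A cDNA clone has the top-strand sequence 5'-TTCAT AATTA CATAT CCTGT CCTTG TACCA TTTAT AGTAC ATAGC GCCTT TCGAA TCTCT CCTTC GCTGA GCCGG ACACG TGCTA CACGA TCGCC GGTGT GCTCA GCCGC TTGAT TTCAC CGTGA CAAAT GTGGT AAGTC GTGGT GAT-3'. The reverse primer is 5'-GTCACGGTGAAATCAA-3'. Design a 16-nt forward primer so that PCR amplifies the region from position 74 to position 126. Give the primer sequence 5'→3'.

5'-GGACACGTGCTACACG-3'

The reverse primer's reverse complement TTGATTTCACCGTGAC matches the template at positions 111–126; the product starts at position 74.
The forward primer is identical to the top strand over positions 74–89: GGACACGTGCTACACG.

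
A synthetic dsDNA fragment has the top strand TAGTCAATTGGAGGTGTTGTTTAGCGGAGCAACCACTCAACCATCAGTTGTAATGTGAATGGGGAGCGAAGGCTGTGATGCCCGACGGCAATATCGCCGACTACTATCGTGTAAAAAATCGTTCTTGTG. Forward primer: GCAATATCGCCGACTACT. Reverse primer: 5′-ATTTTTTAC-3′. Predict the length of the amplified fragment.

32 bp

Scanning the template, GCAATATCGCCGACTACT occurs at positions 88–105; this primer anneals to the bottom strand there with its 3' end pointing downstream.
Reverse complement of the reverse primer: GTAAAAAAT. This occurs on the top strand at positions 111–119.
The product runs from position 88 to position 119, so its length is 119 − 88 + 1 = 32 bp.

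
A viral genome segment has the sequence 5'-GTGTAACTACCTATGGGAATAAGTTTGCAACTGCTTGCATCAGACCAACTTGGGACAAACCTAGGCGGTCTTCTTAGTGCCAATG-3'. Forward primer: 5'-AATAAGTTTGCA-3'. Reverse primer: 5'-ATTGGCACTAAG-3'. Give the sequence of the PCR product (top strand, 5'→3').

Forward primer AATAAGTTTGCA is found on the top strand at positions 18–29.
Taking the reverse complement of ATTGGCACTAAG gives CTTAGTGCCAAT, found at positions 73–84 on the template; the primer anneals here to the top strand with its 3' end pointing upstream.
The product is the template from position 18 through 84 (67 bp).

5'-AATAAGTTTGCAACTGCTTGCATCAGACCAACTTGGGACAAACCTAGGCGGTCTTCTTAGTGCCAAT-3'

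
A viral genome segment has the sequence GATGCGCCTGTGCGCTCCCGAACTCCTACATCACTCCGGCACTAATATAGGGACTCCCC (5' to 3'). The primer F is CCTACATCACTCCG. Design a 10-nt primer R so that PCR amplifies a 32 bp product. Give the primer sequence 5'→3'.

The forward primer binds at positions 25–38, so a 32 bp product ends at position 25 + 32 − 1 = 56.
The reverse primer anneals to the top strand over positions 47–56, i.e. to ATAGGGACTC.
Its sequence written 5'→3' is the reverse complement: GAGTCCCTAT.

5'-GAGTCCCTAT-3'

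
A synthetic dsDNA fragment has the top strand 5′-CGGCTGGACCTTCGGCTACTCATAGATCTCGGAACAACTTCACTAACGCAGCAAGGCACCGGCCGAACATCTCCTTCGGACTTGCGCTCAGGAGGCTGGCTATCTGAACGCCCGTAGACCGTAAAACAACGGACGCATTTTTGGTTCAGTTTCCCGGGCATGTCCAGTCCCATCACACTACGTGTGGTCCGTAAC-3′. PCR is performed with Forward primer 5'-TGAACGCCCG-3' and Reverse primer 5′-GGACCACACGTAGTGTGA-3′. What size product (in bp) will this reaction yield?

86 bp

Forward primer TGAACGCCCG is found on the top strand at positions 105–114.
Reverse complement of the reverse primer: TCACACTACGTGTGGTCC. This occurs on the top strand at positions 173–190.
The product runs from position 105 to position 190, so its length is 190 − 105 + 1 = 86 bp.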